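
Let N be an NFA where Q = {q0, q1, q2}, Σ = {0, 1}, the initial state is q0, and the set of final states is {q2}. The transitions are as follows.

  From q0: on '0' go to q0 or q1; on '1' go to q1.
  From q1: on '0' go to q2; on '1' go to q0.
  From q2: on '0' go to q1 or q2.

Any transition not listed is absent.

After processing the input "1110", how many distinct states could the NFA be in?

1

Start in {q0}.
Read '1': {q0} → {q1}.
Read '1': {q1} → {q0}.
Read '1': {q0} → {q1}.
Read '0': {q1} → {q2}.
That set has 1 state.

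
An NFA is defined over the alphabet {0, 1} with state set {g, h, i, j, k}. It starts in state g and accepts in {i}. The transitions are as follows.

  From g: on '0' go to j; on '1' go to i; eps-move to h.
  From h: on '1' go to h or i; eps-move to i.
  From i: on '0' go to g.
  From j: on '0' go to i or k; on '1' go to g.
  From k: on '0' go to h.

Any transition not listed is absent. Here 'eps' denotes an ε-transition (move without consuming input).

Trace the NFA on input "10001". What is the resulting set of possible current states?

Start: ε-closure({g}) = {g, h, i}.
Read '1': g→{i}, h→{h, i}, i→∅; now {h, i}.
Read '0': h→∅, i→{g}; union {g}; ε-closure = {g, h, i}.
Read '0': g→{j}, h→∅, i→{g}; union {g, j}; ε-closure = {g, h, i, j}.
Read '0': g→{j}, h→∅, i→{g}, j→{i, k}; union {g, i, j, k}; ε-closure = {g, h, i, j, k}.
Read '1': g→{i}, h→{h, i}, i→∅, j→{g}, k→∅; now {g, h, i}.

{g, h, i}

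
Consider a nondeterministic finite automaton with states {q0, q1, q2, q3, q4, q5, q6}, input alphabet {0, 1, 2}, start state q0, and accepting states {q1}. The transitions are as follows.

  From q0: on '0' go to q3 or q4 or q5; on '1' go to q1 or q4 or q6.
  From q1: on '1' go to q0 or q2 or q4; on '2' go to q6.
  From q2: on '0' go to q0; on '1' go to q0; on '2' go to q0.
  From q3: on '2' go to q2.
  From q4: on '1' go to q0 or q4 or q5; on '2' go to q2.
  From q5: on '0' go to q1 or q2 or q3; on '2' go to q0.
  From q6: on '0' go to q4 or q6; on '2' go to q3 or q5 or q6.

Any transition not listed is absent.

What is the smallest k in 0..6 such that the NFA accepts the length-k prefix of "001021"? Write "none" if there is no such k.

2

Start in {q0}.
Read '0': {q0} → {q3, q4, q5}.
Read '0': {q3, q4, q5} → {q1, q2, q3}.
None of the earlier sets intersect F, but {q1, q2, q3} does.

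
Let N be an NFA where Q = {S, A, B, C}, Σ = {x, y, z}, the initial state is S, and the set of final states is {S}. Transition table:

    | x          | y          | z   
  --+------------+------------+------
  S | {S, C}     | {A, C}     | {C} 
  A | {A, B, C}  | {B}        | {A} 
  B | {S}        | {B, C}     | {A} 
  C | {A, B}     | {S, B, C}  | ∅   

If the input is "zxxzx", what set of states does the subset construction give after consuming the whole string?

{A, B, C}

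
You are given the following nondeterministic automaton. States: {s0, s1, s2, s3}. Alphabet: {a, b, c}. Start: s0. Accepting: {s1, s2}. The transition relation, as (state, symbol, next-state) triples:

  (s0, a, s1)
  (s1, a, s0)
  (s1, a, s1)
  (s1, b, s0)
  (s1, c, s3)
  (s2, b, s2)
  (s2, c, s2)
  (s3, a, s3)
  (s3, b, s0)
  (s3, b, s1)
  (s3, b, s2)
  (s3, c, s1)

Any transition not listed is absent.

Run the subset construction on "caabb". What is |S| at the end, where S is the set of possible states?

Start in {s0}.
Read 'c': s0→∅; now ∅.
The set is empty and remains empty for the remaining 4 symbols.
That set has 0 states.

0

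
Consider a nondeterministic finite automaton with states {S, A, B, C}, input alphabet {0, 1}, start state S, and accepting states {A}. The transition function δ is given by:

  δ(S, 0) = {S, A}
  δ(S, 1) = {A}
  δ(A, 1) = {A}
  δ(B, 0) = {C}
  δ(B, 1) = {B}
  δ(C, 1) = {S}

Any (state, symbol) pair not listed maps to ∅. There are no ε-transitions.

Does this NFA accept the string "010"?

Start in {S}.
Read '0': S→{S, A}; now {S, A}.
Read '1': S→{A}, A→{A}; now {A}.
Read '0': A→∅; now ∅.
The final set ∅ contains no accepting state.

No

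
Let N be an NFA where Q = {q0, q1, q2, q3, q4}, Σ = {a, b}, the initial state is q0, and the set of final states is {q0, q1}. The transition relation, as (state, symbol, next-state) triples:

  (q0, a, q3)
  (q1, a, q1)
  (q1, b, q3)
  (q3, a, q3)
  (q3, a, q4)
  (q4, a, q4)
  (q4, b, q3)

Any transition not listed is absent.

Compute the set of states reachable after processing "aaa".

Start in {q0}.
Read 'a': {q0} → {q3}.
Read 'a': {q3} → {q3, q4}.
Read 'a': {q3, q4} → {q3, q4}.

{q3, q4}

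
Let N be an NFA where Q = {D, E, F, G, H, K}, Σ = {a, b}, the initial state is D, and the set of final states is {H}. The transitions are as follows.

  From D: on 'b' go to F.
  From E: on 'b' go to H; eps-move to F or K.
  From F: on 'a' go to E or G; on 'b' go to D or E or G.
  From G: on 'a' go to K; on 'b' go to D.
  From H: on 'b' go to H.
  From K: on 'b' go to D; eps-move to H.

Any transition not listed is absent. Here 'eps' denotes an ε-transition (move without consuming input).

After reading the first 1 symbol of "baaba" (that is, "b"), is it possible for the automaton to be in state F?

Start in {D}.
Read 'b': {D} → {F}.
State F is in {F}.

Yes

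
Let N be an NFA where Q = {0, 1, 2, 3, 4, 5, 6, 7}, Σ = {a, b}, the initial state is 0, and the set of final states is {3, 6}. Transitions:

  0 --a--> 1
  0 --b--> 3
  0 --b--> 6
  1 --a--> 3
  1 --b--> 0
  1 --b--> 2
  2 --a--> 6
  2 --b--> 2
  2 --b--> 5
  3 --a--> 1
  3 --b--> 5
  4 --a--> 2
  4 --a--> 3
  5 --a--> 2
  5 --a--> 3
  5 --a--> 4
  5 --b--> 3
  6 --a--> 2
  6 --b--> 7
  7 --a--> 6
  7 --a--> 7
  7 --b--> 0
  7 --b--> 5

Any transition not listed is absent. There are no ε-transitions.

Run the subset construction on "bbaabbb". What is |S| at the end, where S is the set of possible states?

5

Start in {0}.
Read 'b': {0} → {3, 6}.
Read 'b': {3, 6} → {5, 7}.
Read 'a': {5, 7} → {2, 3, 4, 6, 7}.
Read 'a': {2, 3, 4, 6, 7} → {1, 2, 3, 6, 7}.
Read 'b': {1, 2, 3, 6, 7} → {0, 2, 5, 7}.
Read 'b': {0, 2, 5, 7} → {0, 2, 3, 5, 6}.
Read 'b': {0, 2, 3, 5, 6} → {2, 3, 5, 6, 7}.
That set has 5 states.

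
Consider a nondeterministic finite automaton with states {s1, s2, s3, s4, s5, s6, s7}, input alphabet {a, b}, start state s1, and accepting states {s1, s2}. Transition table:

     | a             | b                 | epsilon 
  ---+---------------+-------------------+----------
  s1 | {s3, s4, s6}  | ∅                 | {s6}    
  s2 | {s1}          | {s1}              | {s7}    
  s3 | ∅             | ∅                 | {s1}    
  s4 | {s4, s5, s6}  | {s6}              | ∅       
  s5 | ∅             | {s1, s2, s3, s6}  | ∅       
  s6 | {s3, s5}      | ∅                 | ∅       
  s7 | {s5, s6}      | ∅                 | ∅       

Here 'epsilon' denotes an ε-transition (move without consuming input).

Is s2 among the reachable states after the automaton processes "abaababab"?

Start: ε-closure({s1}) = {s1, s6}.
Read 'a': {s1, s6} → {s1, s3, s4, s5, s6}.
Read 'b': {s1, s3, s4, s5, s6} → {s1, s2, s3, s6, s7}.
Read 'a': {s1, s2, s3, s6, s7} → {s1, s3, s4, s5, s6}.
Read 'a': {s1, s3, s4, s5, s6} → {s1, s3, s4, s5, s6}.
Read 'b': {s1, s3, s4, s5, s6} → {s1, s2, s3, s6, s7}.
Read 'a': {s1, s2, s3, s6, s7} → {s1, s3, s4, s5, s6}.
Read 'b': {s1, s3, s4, s5, s6} → {s1, s2, s3, s6, s7}.
Read 'a': {s1, s2, s3, s6, s7} → {s1, s3, s4, s5, s6}.
Read 'b': {s1, s3, s4, s5, s6} → {s1, s2, s3, s6, s7}.
State s2 is in {s1, s2, s3, s6, s7}.

Yes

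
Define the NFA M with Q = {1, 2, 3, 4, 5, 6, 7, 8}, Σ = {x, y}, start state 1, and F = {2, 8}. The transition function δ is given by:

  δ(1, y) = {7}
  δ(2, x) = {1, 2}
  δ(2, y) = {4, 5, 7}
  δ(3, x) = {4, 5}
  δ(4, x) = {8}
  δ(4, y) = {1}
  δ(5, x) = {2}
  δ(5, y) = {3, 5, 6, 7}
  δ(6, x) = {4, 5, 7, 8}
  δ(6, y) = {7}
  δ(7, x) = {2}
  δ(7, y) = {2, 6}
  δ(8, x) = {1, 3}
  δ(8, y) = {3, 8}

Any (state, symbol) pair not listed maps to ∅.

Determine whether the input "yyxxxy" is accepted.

No

Start in {1}.
Read 'y': {1} → {7}.
Read 'y': {7} → {2, 6}.
Read 'x': {2, 6} → {1, 2, 4, 5, 7, 8}.
Read 'x': {1, 2, 4, 5, 7, 8} → {1, 2, 3, 8}.
Read 'x': {1, 2, 3, 8} → {1, 2, 3, 4, 5}.
Read 'y': {1, 2, 3, 4, 5} → {1, 3, 4, 5, 6, 7}.
The final set {1, 3, 4, 5, 6, 7} contains no accepting state.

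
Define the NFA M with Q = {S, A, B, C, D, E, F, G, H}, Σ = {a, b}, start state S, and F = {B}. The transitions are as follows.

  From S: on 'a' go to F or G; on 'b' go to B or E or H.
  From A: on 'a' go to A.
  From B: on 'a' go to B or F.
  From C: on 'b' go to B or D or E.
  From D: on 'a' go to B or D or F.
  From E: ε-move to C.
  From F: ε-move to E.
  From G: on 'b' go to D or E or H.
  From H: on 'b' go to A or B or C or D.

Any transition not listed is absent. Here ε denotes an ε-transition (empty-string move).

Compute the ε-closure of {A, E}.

{A, C, E}

Begin with {A, E}.
ε-move E → C; add C.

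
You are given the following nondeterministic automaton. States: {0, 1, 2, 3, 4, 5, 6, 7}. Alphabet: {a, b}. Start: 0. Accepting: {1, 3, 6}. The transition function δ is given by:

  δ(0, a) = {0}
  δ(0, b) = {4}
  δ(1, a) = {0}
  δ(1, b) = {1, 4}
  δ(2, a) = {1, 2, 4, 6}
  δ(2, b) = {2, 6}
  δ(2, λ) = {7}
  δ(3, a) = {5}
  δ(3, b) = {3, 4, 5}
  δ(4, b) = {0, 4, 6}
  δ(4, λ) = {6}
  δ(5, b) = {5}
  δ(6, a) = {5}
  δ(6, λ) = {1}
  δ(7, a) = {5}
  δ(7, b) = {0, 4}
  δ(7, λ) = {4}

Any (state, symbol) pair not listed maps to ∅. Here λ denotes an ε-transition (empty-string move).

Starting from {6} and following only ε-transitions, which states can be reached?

Begin with {6}.
ε-move 6 → 1; add 1.

{1, 6}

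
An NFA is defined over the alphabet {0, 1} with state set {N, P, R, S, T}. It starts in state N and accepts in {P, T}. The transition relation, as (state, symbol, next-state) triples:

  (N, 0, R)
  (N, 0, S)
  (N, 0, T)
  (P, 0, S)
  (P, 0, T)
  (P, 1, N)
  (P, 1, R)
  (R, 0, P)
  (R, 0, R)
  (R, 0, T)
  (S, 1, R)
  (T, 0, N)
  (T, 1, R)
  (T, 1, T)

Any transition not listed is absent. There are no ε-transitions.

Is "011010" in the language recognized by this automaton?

Yes

Start in {N}.
Read '0': N→{R, S, T}; now {R, S, T}.
Read '1': R→∅, S→{R}, T→{R, T}; now {R, T}.
Read '1': R→∅, T→{R, T}; now {R, T}.
Read '0': R→{P, R, T}, T→{N}; now {N, P, R, T}.
Read '1': N→∅, P→{N, R}, R→∅, T→{R, T}; now {N, R, T}.
Read '0': N→{R, S, T}, R→{P, R, T}, T→{N}; now {N, P, R, S, T}.
The final set {N, P, R, S, T} contains the accepting states P, T.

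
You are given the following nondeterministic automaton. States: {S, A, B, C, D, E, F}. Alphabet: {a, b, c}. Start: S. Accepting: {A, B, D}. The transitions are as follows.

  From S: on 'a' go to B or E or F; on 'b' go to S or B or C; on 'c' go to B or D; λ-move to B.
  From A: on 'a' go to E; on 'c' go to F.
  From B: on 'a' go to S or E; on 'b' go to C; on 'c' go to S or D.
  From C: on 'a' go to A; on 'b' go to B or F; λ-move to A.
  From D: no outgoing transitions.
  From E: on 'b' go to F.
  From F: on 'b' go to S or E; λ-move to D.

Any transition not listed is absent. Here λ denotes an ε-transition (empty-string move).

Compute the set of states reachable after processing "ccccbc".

{S, B, D, F}

Start: ε-closure({S}) = {S, B}.
Read 'c': S→{B, D}, B→{S, D}; now {S, B, D}.
Read 'c': S→{B, D}, B→{S, D}, D→∅; now {S, B, D}.
Read 'c': S→{B, D}, B→{S, D}, D→∅; now {S, B, D}.
Read 'c': S→{B, D}, B→{S, D}, D→∅; now {S, B, D}.
Read 'b': S→{S, B, C}, B→{C}, D→∅; union {S, B, C}; ε-closure = {S, A, B, C}.
Read 'c': S→{B, D}, A→{F}, B→{S, D}, C→∅; now {S, B, D, F}.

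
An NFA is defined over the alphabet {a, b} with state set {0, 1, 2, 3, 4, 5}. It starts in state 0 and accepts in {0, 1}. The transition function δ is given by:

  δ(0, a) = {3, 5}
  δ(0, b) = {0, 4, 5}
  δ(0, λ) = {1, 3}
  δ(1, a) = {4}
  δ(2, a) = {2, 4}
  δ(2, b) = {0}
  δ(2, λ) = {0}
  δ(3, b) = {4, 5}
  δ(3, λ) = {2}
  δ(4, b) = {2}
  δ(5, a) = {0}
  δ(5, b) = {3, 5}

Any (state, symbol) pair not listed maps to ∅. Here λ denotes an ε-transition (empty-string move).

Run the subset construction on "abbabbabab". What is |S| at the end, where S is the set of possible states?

6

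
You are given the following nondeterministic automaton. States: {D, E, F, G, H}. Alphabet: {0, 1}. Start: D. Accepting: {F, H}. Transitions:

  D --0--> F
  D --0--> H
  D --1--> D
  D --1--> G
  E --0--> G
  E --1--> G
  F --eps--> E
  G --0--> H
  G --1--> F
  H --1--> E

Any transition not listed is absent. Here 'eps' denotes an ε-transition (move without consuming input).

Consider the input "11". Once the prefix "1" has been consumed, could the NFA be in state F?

No

Start in {D}.
Read '1': {D} → {D, G}.
State F is not in {D, G}.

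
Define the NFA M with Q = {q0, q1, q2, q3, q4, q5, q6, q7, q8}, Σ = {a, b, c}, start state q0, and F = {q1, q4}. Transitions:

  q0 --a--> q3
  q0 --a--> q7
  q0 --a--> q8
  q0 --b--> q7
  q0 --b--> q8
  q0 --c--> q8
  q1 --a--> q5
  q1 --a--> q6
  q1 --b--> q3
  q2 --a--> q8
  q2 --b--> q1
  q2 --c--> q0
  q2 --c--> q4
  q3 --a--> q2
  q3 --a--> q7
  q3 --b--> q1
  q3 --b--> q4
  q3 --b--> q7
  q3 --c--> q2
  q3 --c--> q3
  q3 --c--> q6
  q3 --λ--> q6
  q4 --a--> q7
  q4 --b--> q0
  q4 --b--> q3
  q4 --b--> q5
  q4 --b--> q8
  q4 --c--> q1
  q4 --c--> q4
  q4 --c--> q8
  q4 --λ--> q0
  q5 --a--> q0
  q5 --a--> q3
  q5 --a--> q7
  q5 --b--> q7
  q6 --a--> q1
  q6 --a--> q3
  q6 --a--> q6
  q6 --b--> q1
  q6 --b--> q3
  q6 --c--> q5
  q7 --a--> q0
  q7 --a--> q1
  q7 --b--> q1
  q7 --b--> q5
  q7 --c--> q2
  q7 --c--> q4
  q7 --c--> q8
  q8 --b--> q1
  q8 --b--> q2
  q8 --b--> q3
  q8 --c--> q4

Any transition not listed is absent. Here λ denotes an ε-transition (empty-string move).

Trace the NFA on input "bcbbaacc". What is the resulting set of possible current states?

Start in {q0}.
Read 'b': {q0} → {q7, q8}.
Read 'c': {q7, q8} → {q0, q2, q4, q8}.
Read 'b': {q0, q2, q4, q8} → {q0, q1, q2, q3, q5, q6, q7, q8}.
Read 'b': {q0, q1, q2, q3, q5, q6, q7, q8} → {q0, q1, q2, q3, q4, q5, q6, q7, q8}.
Read 'a': {q0, q1, q2, q3, q4, q5, q6, q7, q8} → {q0, q1, q2, q3, q5, q6, q7, q8}.
Read 'a': {q0, q1, q2, q3, q5, q6, q7, q8} → {q0, q1, q2, q3, q5, q6, q7, q8}.
Read 'c': {q0, q1, q2, q3, q5, q6, q7, q8} → {q0, q2, q3, q4, q5, q6, q8}.
Read 'c': {q0, q2, q3, q4, q5, q6, q8} → {q0, q1, q2, q3, q4, q5, q6, q8}.

{q0, q1, q2, q3, q4, q5, q6, q8}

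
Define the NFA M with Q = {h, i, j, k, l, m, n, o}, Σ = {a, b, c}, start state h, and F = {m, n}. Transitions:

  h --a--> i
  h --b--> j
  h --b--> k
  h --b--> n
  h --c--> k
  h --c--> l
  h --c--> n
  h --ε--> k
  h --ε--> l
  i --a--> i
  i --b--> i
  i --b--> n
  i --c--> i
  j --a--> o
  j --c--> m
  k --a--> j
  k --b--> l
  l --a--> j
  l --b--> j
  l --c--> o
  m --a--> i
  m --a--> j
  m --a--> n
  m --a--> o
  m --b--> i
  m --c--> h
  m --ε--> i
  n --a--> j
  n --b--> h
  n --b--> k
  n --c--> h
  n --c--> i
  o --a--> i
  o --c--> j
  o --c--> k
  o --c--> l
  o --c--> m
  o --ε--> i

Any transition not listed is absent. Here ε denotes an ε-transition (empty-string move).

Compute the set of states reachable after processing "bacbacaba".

Start: ε-closure({h}) = {h, k, l}.
Read 'b': {h, k, l} → {j, k, l, n}.
Read 'a': {j, k, l, n} → {i, j, o}.
Read 'c': {i, j, o} → {i, j, k, l, m}.
Read 'b': {i, j, k, l, m} → {i, j, l, n}.
Read 'a': {i, j, l, n} → {i, j, o}.
Read 'c': {i, j, o} → {i, j, k, l, m}.
Read 'a': {i, j, k, l, m} → {i, j, n, o}.
Read 'b': {i, j, n, o} → {h, i, k, l, n}.
Read 'a': {h, i, k, l, n} → {i, j}.

{i, j}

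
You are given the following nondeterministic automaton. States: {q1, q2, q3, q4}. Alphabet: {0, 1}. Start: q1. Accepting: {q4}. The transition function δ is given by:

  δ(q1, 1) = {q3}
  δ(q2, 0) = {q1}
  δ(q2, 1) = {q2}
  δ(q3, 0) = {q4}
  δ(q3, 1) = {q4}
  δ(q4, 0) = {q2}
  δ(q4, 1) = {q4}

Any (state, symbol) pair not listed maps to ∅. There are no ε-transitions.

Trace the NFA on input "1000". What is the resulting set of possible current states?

Start in {q1}.
Read '1': {q1} → {q3}.
Read '0': {q3} → {q4}.
Read '0': {q4} → {q2}.
Read '0': {q2} → {q1}.

{q1}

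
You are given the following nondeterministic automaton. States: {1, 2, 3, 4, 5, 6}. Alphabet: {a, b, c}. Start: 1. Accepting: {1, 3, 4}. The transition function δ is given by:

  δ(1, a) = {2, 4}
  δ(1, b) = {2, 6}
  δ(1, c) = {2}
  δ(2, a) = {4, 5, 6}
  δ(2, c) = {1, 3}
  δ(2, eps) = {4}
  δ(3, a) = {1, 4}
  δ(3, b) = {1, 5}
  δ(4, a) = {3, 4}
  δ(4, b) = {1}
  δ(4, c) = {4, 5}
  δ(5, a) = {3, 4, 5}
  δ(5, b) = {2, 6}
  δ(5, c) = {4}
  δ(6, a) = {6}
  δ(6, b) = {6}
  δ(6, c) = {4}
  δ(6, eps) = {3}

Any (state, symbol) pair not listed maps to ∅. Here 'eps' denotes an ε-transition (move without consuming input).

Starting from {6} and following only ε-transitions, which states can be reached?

{3, 6}

Begin with {6}.
ε-move 6 → 3; add 3.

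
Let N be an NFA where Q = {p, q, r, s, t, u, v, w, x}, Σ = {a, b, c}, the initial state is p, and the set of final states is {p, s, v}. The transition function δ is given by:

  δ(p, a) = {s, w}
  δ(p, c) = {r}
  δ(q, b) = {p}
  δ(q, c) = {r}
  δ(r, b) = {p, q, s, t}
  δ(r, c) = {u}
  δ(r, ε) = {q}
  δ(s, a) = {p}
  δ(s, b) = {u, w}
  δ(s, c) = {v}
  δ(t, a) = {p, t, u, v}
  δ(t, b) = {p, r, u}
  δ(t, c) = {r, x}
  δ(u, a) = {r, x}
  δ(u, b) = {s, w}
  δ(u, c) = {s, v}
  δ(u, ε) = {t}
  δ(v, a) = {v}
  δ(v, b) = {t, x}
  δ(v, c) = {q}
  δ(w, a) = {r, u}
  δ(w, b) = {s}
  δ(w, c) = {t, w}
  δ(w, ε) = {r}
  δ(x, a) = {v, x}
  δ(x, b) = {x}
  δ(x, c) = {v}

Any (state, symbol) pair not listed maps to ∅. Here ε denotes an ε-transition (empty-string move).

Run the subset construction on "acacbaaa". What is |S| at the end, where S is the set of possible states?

9

Start in {p}.
Read 'a': {p} → {q, r, s, w}.
Read 'c': {q, r, s, w} → {q, r, t, u, v, w}.
Read 'a': {q, r, t, u, v, w} → {p, q, r, t, u, v, x}.
Read 'c': {p, q, r, t, u, v, x} → {q, r, s, t, u, v, x}.
Read 'b': {q, r, s, t, u, v, x} → {p, q, r, s, t, u, w, x}.
Read 'a': {p, q, r, s, t, u, w, x} → {p, q, r, s, t, u, v, w, x}.
Read 'a': {p, q, r, s, t, u, v, w, x} → {p, q, r, s, t, u, v, w, x}.
Read 'a': {p, q, r, s, t, u, v, w, x} → {p, q, r, s, t, u, v, w, x}.
That set has 9 states.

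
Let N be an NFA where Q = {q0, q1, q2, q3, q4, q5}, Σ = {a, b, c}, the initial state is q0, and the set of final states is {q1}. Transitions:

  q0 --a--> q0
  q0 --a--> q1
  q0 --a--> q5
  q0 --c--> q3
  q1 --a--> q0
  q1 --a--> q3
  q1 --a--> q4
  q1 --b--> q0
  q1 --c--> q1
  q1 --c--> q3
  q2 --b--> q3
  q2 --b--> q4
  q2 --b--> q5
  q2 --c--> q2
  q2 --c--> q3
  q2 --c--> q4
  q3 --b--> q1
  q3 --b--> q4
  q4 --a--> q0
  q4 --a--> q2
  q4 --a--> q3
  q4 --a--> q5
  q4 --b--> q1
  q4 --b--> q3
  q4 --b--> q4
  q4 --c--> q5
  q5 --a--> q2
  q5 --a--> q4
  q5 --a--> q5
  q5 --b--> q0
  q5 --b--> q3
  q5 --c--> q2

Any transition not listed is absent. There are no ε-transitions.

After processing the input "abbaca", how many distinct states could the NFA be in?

5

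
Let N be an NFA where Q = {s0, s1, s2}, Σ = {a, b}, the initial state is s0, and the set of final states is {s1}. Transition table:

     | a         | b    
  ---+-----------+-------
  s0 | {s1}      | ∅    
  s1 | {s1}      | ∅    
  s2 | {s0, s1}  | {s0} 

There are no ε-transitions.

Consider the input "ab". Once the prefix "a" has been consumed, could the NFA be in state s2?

No

Start in {s0}.
Read 'a': {s0} → {s1}.
State s2 is not in {s1}.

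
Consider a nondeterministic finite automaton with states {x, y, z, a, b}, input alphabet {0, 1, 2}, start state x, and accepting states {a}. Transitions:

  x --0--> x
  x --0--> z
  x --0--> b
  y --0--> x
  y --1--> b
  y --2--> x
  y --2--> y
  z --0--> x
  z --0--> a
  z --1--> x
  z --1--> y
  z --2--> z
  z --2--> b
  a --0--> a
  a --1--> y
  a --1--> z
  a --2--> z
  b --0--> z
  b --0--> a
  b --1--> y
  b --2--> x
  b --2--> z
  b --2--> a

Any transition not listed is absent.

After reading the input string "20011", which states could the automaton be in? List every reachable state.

∅

Start in {x}.
Read '2': x→∅; now ∅.
The set is empty and remains empty for the remaining 4 symbols.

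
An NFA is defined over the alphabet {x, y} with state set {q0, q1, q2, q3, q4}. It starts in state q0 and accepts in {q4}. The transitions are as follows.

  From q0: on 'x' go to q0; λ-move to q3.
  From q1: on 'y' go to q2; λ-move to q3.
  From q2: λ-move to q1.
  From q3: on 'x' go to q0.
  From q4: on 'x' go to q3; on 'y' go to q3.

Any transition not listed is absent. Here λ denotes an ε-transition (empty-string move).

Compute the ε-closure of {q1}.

{q1, q3}

Begin with {q1}.
ε-move q1 → q3; add q3.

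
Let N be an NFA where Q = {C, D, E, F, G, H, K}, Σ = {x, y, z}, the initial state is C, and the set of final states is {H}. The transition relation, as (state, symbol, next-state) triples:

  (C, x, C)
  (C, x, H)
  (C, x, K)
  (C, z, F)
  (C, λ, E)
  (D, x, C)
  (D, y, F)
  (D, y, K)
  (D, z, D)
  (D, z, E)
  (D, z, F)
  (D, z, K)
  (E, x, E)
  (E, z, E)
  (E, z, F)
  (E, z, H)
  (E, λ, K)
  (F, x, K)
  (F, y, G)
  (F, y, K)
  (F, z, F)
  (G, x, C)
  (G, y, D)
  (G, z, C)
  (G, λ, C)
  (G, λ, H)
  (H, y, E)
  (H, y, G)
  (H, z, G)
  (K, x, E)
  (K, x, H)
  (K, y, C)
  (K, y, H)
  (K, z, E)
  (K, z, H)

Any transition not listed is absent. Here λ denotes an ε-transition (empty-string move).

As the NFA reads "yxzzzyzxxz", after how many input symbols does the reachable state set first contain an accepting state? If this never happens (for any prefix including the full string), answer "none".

1

Start: ε-closure({C}) = {C, E, K}.
Read 'y': {C, E, K} → {C, E, H, K}.
None of the earlier sets intersect F, but {C, E, H, K} does.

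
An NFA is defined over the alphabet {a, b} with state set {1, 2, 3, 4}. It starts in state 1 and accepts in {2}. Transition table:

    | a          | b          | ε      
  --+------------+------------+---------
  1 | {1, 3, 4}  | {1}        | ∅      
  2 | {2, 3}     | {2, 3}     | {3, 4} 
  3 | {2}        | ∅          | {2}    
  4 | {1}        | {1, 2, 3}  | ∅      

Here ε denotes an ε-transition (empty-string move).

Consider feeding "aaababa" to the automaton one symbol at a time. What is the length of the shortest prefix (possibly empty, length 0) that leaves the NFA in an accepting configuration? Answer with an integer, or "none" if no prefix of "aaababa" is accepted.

Start in {1}.
Read 'a': 1→{1, 3, 4}; union {1, 3, 4}; ε-closure = {1, 2, 3, 4}.
None of the earlier sets intersect F, but {1, 2, 3, 4} does.

1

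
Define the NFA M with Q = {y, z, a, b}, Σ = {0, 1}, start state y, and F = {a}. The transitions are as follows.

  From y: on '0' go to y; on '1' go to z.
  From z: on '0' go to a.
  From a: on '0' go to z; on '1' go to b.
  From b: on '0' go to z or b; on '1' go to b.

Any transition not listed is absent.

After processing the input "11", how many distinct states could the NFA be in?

Start in {y}.
Read '1': y→{z}; now {z}.
Read '1': z→∅; now ∅.
That set has 0 states.

0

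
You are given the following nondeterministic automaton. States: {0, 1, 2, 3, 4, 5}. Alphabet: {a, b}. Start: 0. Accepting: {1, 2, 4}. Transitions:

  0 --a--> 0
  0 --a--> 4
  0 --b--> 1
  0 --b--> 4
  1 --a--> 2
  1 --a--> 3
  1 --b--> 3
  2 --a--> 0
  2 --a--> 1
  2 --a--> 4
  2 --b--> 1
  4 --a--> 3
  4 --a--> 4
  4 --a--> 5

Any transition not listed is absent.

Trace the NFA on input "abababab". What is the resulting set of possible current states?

{1}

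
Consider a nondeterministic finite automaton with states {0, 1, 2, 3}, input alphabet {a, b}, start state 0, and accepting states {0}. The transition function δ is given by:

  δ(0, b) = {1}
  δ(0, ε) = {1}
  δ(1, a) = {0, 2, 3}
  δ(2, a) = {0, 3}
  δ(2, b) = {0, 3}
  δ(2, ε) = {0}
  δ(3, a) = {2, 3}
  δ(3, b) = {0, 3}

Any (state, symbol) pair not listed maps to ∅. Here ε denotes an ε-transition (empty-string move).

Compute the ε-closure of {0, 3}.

{0, 1, 3}

Begin with {0, 3}.
ε-move 0 → 1; add 1.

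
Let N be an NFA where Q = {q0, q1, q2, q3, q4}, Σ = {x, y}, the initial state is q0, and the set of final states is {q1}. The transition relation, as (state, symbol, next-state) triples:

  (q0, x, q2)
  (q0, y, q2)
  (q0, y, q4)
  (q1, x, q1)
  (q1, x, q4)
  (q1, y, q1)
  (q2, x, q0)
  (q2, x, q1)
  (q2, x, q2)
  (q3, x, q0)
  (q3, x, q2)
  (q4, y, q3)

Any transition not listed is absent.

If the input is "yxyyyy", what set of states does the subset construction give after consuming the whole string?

Start in {q0}.
Read 'y': {q0} → {q2, q4}.
Read 'x': {q2, q4} → {q0, q1, q2}.
Read 'y': {q0, q1, q2} → {q1, q2, q4}.
Read 'y': {q1, q2, q4} → {q1, q3}.
Read 'y': {q1, q3} → {q1}.
Read 'y': {q1} → {q1}.

{q1}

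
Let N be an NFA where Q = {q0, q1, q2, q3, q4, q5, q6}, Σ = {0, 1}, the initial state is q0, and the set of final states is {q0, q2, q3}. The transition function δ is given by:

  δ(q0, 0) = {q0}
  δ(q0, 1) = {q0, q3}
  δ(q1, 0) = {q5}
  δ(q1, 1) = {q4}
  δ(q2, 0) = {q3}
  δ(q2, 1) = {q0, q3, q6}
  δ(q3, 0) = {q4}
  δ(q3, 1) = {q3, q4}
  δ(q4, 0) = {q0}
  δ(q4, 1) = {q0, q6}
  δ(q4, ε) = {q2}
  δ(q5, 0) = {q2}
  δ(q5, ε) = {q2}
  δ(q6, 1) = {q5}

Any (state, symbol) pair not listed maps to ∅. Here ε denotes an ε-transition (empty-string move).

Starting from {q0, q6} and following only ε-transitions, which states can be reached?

Begin with {q0, q6}.
No ε-moves leave this set, so the closure equals the set itself.

{q0, q6}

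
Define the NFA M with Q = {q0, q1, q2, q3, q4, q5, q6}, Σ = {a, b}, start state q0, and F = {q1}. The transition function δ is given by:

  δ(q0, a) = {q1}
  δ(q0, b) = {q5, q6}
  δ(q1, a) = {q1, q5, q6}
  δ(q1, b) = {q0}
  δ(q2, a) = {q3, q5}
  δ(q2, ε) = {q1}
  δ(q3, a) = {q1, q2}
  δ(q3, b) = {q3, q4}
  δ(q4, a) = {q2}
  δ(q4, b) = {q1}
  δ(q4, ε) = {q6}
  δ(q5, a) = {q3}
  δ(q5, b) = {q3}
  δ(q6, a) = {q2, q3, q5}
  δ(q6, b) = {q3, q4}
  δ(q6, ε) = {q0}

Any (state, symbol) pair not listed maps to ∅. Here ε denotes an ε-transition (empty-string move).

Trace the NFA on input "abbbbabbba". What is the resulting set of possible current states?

Start in {q0}.
Read 'a': {q0} → {q1}.
Read 'b': {q1} → {q0}.
Read 'b': {q0} → {q0, q5, q6}.
Read 'b': {q0, q5, q6} → {q0, q3, q4, q5, q6}.
Read 'b': {q0, q3, q4, q5, q6} → {q0, q1, q3, q4, q5, q6}.
Read 'a': {q0, q1, q3, q4, q5, q6} → {q0, q1, q2, q3, q5, q6}.
Read 'b': {q0, q1, q2, q3, q5, q6} → {q0, q3, q4, q5, q6}.
Read 'b': {q0, q3, q4, q5, q6} → {q0, q1, q3, q4, q5, q6}.
Read 'b': {q0, q1, q3, q4, q5, q6} → {q0, q1, q3, q4, q5, q6}.
Read 'a': {q0, q1, q3, q4, q5, q6} → {q0, q1, q2, q3, q5, q6}.

{q0, q1, q2, q3, q5, q6}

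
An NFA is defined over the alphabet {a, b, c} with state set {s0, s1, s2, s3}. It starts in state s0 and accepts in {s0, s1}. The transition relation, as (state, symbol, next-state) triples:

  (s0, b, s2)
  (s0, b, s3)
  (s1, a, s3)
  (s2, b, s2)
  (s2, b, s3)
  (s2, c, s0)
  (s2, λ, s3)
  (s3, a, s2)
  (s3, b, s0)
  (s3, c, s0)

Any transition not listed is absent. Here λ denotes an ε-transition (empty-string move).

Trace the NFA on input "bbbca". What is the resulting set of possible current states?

Start in {s0}.
Read 'b': s0→{s2, s3}; now {s2, s3}.
Read 'b': s2→{s2, s3}, s3→{s0}; now {s0, s2, s3}.
Read 'b': s0→{s2, s3}, s2→{s2, s3}, s3→{s0}; now {s0, s2, s3}.
Read 'c': s0→∅, s2→{s0}, s3→{s0}; now {s0}.
Read 'a': s0→∅; now ∅.

∅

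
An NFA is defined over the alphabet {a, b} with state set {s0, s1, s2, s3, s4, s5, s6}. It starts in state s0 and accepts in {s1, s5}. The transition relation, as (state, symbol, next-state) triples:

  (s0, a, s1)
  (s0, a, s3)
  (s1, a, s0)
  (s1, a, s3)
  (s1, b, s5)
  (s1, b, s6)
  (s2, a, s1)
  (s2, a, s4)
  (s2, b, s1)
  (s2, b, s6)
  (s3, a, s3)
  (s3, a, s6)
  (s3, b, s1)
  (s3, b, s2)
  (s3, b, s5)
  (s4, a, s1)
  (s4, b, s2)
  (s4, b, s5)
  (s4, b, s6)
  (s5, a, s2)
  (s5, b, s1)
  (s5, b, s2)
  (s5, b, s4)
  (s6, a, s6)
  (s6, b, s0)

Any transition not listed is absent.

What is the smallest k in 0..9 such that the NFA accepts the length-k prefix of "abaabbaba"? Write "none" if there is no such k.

Start in {s0}.
Read 'a': s0→{s1, s3}; now {s1, s3}.
None of the earlier sets intersect F, but {s1, s3} does.

1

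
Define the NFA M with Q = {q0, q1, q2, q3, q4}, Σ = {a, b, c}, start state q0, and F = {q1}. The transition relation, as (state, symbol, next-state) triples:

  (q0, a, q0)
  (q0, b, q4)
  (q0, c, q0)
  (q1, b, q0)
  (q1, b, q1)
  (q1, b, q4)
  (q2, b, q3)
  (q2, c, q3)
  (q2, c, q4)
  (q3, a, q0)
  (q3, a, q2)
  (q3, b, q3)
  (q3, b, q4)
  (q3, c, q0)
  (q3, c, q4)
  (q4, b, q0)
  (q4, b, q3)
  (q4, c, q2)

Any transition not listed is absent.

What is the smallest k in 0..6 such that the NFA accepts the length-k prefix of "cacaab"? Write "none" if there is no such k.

none

Start in {q0}.
Read 'c': {q0} → {q0}.
Read 'a': {q0} → {q0}.
Read 'c': {q0} → {q0}.
Read 'a': {q0} → {q0}.
Read 'a': {q0} → {q0}.
Read 'b': {q0} → {q4}.
No reachable set along the way intersects F.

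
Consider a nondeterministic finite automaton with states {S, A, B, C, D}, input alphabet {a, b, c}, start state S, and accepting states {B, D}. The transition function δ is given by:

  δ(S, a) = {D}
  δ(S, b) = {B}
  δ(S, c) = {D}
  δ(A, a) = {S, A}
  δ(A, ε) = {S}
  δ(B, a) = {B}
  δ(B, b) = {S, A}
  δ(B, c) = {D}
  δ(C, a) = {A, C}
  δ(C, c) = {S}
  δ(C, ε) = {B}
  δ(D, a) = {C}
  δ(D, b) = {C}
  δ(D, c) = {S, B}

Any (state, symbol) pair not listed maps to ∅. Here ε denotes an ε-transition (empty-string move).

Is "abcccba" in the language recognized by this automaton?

Start in {S}.
Read 'a': S→{D}; now {D}.
Read 'b': D→{C}; union {C}; ε-closure = {B, C}.
Read 'c': B→{D}, C→{S}; now {S, D}.
Read 'c': S→{D}, D→{S, B}; now {S, B, D}.
Read 'c': S→{D}, B→{D}, D→{S, B}; now {S, B, D}.
Read 'b': S→{B}, B→{S, A}, D→{C}; now {S, A, B, C}.
Read 'a': S→{D}, A→{S, A}, B→{B}, C→{A, C}; now {S, A, B, C, D}.
The final set {S, A, B, C, D} contains the accepting states B, D.

Yes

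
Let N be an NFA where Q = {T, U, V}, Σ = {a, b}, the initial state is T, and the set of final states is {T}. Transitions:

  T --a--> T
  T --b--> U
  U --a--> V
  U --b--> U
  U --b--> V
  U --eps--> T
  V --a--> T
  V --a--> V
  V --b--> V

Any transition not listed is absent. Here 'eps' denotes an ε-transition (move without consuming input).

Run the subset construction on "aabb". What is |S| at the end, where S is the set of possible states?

3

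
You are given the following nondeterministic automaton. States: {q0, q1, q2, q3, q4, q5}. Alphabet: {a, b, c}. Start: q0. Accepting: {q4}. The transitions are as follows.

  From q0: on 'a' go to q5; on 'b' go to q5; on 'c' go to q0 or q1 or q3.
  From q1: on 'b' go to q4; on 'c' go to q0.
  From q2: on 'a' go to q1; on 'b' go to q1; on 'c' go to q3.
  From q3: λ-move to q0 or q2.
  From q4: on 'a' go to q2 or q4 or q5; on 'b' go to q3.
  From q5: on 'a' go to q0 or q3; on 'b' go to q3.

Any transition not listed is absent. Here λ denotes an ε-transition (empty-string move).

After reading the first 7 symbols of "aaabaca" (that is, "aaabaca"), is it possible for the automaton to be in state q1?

Yes

Start in {q0}.
Read 'a': q0→{q5}; now {q5}.
Read 'a': q5→{q0, q3}; union {q0, q3}; ε-closure = {q0, q2, q3}.
Read 'a': q0→{q5}, q2→{q1}, q3→∅; now {q1, q5}.
Read 'b': q1→{q4}, q5→{q3}; union {q3, q4}; ε-closure = {q0, q2, q3, q4}.
Read 'a': q0→{q5}, q2→{q1}, q3→∅, q4→{q2, q4, q5}; now {q1, q2, q4, q5}.
Read 'c': q1→{q0}, q2→{q3}, q4→∅, q5→∅; union {q0, q3}; ε-closure = {q0, q2, q3}.
Read 'a': q0→{q5}, q2→{q1}, q3→∅; now {q1, q5}.
State q1 is in {q1, q5}.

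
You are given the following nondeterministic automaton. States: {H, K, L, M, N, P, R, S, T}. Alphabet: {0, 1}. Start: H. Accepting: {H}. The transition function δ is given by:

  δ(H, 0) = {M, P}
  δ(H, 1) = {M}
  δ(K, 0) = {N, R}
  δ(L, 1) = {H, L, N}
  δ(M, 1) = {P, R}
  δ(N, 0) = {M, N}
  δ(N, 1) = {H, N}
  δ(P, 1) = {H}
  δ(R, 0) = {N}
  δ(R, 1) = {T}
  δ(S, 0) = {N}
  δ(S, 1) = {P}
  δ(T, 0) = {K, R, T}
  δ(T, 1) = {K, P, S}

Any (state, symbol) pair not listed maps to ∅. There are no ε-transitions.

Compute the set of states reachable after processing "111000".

{K, M, N, R, T}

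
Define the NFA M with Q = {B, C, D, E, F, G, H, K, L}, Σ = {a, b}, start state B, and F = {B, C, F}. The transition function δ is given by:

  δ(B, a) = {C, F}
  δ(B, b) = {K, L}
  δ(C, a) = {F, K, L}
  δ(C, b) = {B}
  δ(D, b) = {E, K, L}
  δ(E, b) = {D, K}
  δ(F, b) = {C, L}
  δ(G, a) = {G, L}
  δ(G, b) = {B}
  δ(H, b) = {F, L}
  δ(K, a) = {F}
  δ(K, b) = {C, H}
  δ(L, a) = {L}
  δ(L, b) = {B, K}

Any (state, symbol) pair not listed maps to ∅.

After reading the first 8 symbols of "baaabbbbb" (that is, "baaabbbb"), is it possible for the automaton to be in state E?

Start in {B}.
Read 'b': {B} → {K, L}.
Read 'a': {K, L} → {F, L}.
Read 'a': {F, L} → {L}.
Read 'a': {L} → {L}.
Read 'b': {L} → {B, K}.
Read 'b': {B, K} → {C, H, K, L}.
Read 'b': {C, H, K, L} → {B, C, F, H, K, L}.
Read 'b': {B, C, F, H, K, L} → {B, C, F, H, K, L}.
State E is not in {B, C, F, H, K, L}.

No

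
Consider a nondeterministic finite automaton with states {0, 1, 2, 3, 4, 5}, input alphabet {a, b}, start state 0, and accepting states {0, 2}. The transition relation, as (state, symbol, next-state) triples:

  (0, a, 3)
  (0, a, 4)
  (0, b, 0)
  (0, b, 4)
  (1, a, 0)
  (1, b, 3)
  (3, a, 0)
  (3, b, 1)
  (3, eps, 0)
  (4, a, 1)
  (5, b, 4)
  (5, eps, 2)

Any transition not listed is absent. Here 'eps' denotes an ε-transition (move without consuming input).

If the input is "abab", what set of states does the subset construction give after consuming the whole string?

Start in {0}.
Read 'a': 0→{3, 4}; union {3, 4}; ε-closure = {0, 3, 4}.
Read 'b': 0→{0, 4}, 3→{1}, 4→∅; now {0, 1, 4}.
Read 'a': 0→{3, 4}, 1→{0}, 4→{1}; now {0, 1, 3, 4}.
Read 'b': 0→{0, 4}, 1→{3}, 3→{1}, 4→∅; now {0, 1, 3, 4}.

{0, 1, 3, 4}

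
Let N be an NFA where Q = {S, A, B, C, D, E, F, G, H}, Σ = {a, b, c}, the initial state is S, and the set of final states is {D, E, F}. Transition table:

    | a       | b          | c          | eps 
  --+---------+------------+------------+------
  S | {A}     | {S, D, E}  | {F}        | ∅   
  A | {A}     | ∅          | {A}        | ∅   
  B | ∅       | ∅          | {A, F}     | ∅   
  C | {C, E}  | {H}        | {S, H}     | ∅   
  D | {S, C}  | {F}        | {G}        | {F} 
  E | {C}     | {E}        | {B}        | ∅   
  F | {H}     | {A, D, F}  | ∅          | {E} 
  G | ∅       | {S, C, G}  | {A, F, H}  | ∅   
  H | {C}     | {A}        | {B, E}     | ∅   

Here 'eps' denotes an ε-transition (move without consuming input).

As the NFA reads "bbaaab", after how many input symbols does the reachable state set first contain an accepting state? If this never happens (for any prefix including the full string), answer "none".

1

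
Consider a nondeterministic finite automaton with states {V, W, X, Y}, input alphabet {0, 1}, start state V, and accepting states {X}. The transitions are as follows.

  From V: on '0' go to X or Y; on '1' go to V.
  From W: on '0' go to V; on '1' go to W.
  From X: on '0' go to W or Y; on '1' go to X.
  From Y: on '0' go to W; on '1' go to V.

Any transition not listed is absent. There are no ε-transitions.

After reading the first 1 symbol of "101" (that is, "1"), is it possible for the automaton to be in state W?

No

Start in {V}.
Read '1': V→{V}; now {V}.
State W is not in {V}.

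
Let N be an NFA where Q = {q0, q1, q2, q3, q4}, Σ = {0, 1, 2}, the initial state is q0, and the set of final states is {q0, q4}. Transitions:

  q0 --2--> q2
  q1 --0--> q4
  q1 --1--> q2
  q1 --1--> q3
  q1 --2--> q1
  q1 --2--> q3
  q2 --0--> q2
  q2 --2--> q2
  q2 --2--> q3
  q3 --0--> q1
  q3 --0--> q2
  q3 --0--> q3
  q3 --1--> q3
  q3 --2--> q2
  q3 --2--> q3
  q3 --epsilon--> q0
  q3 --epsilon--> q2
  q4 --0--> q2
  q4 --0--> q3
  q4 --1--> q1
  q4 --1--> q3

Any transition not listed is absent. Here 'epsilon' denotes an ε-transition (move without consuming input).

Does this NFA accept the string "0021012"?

No

Start in {q0}.
Read '0': {q0} → ∅.
The set is empty and remains empty for the remaining 6 symbols.
The final set ∅ contains no accepting state.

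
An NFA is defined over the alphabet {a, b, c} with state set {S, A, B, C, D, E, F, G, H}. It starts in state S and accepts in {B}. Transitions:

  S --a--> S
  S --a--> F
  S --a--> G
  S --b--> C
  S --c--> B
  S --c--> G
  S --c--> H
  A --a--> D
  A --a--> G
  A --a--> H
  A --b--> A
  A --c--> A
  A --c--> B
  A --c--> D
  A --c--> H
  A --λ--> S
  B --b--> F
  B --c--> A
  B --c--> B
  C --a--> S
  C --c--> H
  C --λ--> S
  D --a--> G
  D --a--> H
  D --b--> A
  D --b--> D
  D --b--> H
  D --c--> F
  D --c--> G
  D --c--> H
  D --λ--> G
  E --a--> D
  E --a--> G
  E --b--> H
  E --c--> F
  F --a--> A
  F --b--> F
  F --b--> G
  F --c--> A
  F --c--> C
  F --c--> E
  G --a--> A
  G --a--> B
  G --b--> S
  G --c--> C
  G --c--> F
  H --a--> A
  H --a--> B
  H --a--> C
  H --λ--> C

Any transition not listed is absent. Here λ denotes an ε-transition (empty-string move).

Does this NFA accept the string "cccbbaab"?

Start in {S}.
Read 'c': {S} → {S, B, C, G, H}.
Read 'c': {S, B, C, G, H} → {S, A, B, C, F, G, H}.
Read 'c': {S, A, B, C, F, G, H} → {S, A, B, C, D, E, F, G, H}.
Read 'b': {S, A, B, C, D, E, F, G, H} → {S, A, C, D, F, G, H}.
Read 'b': {S, A, C, D, F, G, H} → {S, A, C, D, F, G, H}.
Read 'a': {S, A, C, D, F, G, H} → {S, A, B, C, D, F, G, H}.
Read 'a': {S, A, B, C, D, F, G, H} → {S, A, B, C, D, F, G, H}.
Read 'b': {S, A, B, C, D, F, G, H} → {S, A, C, D, F, G, H}.
The final set {S, A, C, D, F, G, H} contains no accepting state.

No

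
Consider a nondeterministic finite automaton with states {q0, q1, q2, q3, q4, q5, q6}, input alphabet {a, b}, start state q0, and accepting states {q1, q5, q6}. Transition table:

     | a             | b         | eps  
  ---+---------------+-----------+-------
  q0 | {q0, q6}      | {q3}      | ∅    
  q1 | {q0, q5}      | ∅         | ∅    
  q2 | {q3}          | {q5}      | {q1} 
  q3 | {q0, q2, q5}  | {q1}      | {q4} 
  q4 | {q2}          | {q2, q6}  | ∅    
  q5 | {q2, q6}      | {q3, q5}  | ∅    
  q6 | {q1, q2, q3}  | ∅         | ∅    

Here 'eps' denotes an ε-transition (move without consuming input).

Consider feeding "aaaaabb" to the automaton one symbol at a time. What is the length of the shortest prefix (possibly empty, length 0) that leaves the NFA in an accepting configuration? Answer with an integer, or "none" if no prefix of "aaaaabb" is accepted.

1

Start in {q0}.
Read 'a': {q0} → {q0, q6}.
None of the earlier sets intersect F, but {q0, q6} does.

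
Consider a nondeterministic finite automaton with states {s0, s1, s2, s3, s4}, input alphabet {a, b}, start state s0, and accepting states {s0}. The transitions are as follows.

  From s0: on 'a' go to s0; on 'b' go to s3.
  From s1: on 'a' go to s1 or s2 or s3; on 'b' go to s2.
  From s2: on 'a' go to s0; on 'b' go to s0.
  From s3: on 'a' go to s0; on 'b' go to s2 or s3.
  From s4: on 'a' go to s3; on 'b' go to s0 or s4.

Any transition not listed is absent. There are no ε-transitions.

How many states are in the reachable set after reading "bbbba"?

Start in {s0}.
Read 'b': {s0} → {s3}.
Read 'b': {s3} → {s2, s3}.
Read 'b': {s2, s3} → {s0, s2, s3}.
Read 'b': {s0, s2, s3} → {s0, s2, s3}.
Read 'a': {s0, s2, s3} → {s0}.
That set has 1 state.

1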